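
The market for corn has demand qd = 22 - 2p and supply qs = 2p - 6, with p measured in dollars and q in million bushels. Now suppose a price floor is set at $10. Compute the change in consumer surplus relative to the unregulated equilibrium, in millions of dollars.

Without the control the market clears where 22 - 2p = 2p - 6, i.e. p* = 7 and q* = 8.
Because the floor (10) lies above the market-clearing price, it is binding.
At p = 10: qd = 22 - 2·10 = 2 and qs = 2·10 - 6 = 14.
Consumer surplus without the control is ½ · (11 - 7) · 8 = 16.
With the floor, consumers buy 2 units at 10, so CS = ½ · (11 - 10) · 2 = 1.
Change in consumer surplus = 1 - 16 = -15.

-15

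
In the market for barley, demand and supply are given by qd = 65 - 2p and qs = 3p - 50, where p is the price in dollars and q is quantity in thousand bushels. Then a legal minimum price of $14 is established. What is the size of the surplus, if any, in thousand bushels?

0

Setting quantity demanded equal to quantity supplied, 65 - 2p = 3p - 50, gives p* = 23 and q* = 19.
Since 14 is below p* = 23, the floor does not bind and the free-market outcome prevails.
Since the control does not bind, there is no surplus.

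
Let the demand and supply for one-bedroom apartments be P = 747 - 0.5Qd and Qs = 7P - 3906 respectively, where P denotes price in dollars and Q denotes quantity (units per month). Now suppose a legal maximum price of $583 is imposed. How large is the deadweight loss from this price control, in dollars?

4551.75

Rearranging demand gives Qd = 1494 - 2P. In a free market, 1494 - 2P = 7P - 3906 gives the equilibrium P* = 600, Q* = 294.
The ceiling of 583 is below the equilibrium price 600, so it binds.
At P = 583: Qd = 1494 - 2·583 = 328 and Qs = 7·583 - 3906 = 175.
Quantity traded falls to 175. At Q = 175 the demand price is (1494 - 175)/2 = 659.5 and the supply price is (3906 + 175)/7 = 583.
Deadweight loss = ½ · (659.5 - 583) · (294 - 175) = ½ · 76.5 · 119 = 4551.75.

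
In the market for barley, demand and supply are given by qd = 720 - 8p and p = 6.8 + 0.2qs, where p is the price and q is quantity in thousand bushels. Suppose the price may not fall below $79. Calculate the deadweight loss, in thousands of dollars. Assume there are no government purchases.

4586.4

Rearranging supply gives qs = 5p - 34. Without the control the market clears where 720 - 8p = 5p - 34, i.e. p* = 58 and q* = 256.
Because the floor (79) lies above the market-clearing price, it is binding.
At p = 79: qd = 720 - 8·79 = 88 and qs = 5·79 - 34 = 361.
Quantity traded falls to 88. At q = 88 the demand price is (720 - 88)/8 = 79 and the supply price is (34 + 88)/5 = 24.4.
Deadweight loss = ½ · (79 - 24.4) · (256 - 88) = ½ · 54.6 · 168 = 4586.4.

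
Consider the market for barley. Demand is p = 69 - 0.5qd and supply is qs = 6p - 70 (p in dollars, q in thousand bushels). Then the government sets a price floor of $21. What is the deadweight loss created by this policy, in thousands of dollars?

Rearranging demand gives qd = 138 - 2p. Without the control the market clears where 138 - 2p = 6p - 70, i.e. p* = 26 and q* = 86.
Since 21 is below p* = 26, the floor does not bind and the free-market outcome prevails.
Since the control does not bind, no trades are prevented and deadweight loss is zero.

0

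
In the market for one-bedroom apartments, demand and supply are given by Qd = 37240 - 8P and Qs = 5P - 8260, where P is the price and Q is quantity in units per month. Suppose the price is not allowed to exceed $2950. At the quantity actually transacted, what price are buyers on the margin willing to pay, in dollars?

3843.75

Equilibrium: 37240 - 8P = 5P - 8260, so 45500 = 13P and P* = 3500, Q* = 9240.
Because the ceiling (2950) lies below the market-clearing price, it is binding.
At P = 2950: Qd = 37240 - 8·2950 = 13640 and Qs = 5·2950 - 8260 = 6490.
Only 6490 units reach the market. On the demand curve, the marginal buyer's willingness to pay at Q = 6490 is (37240 - 6490)/8 = 3843.75.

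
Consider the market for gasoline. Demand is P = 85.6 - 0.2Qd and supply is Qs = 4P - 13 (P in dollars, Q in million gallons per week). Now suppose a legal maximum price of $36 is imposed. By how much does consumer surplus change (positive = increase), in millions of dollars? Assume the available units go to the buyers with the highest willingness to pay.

1432.6

Rearranging demand gives Qd = 428 - 5P. Without the control the market clears where 428 - 5P = 4P - 13, i.e. P* = 49 and Q* = 183.
Since 36 < 49, the ceiling is binding.
At P = 36: Qd = 428 - 5·36 = 248 and Qs = 4·36 - 13 = 131.
Consumer surplus without the control is ½ · (85.6 - 49) · 183 = 3348.9.
With the ceiling, 131 units are sold at 36 (assume they go to the highest-value buyers). The demand price at Q = 131 is 59.4, so CS = ½ · [(85.6 - 36) + (59.4 - 36)] · 131 = 4781.5.
Change in consumer surplus = 4781.5 - 3348.9 = 1432.6.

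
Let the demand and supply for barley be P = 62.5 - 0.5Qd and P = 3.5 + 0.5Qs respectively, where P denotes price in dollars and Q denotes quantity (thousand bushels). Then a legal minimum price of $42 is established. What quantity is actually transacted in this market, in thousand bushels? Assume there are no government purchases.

Rearranging demand gives Qd = 125 - 2P; rearranging supply gives Qs = 2P - 7. Setting quantity demanded equal to quantity supplied, 125 - 2P = 2P - 7, gives P* = 33 and Q* = 59.
Because the floor (42) lies above the market-clearing price, it is binding.
At P = 42: Qd = 125 - 2·42 = 41 and Qs = 2·42 - 7 = 77.
The quantity actually transacted is the short side, demand: 41.

41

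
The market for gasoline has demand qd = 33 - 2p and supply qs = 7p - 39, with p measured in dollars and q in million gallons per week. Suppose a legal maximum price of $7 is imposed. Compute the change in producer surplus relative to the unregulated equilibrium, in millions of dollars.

-13.5

In a free market, 33 - 2p = 7p - 39 gives the equilibrium p* = 8, q* = 17.
Since 7 < 8, the ceiling is binding.
At p = 7: qd = 33 - 2·7 = 19 and qs = 7·7 - 39 = 10.
Producer surplus without the control is ½ · (8 - 39/7) · 17 = 289/14.
With the ceiling, producers sell 10 units at 7, so PS = ½ · (7 - 39/7) · 10 = 50/7.
Change in producer surplus = 50/7 - 289/14 = -13.5.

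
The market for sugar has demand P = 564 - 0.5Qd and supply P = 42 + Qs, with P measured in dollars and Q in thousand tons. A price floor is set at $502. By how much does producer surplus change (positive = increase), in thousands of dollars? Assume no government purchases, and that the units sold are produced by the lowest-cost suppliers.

-11200

Rearranging demand gives Qd = 1128 - 2P; rearranging supply gives Qs = P - 42. In a free market, 1128 - 2P = P - 42 gives the equilibrium P* = 390, Q* = 348.
Since 502 > 390, the floor is binding.
At P = 502: Qd = 1128 - 2·502 = 124 and Qs = 502 - 42 = 460.
Producer surplus without the control is ½ · (390 - 42) · 348 = 60552.
With the floor, 124 units are sold at 502. The supply price at Q = 124 is 166, so PS = ½ · [(502 - 42) + (502 - 166)] · 124 = 49352.
Change in producer surplus = 49352 - 60552 = -11200.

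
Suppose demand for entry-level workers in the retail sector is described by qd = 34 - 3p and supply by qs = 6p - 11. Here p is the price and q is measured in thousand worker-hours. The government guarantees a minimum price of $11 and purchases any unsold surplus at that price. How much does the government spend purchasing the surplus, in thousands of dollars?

Equilibrium: 34 - 3p = 6p - 11, so 45 = 9p and p* = 5, q* = 19.
The floor of 11 is above the equilibrium price 5, so it binds.
At p = 11: qd = 34 - 3·11 = 1 and qs = 6·11 - 11 = 55.
Surplus = qs - qd = 54.
Government expenditure = surplus × support price = 54 × 11 = 594.

594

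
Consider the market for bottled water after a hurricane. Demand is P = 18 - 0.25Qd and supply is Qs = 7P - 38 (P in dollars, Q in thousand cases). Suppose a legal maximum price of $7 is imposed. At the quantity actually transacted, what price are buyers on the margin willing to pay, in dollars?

15.25

Rearranging demand gives Qd = 72 - 4P. Without the control the market clears where 72 - 4P = 7P - 38, i.e. P* = 10 and Q* = 32.
The ceiling of 7 is below the equilibrium price 10, so it binds.
At P = 7: Qd = 72 - 4·7 = 44 and Qs = 7·7 - 38 = 11.
Only 11 units reach the market. On the demand curve, the marginal buyer's willingness to pay at Q = 11 is (72 - 11)/4 = 15.25.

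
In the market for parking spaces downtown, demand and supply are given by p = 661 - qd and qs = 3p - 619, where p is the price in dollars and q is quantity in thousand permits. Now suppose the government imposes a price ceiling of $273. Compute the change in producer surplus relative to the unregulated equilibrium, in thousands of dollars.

Rearranging demand gives qd = 661 - p. In a free market, 661 - p = 3p - 619 gives the equilibrium p* = 320, q* = 341.
Because the ceiling (273) lies below the market-clearing price, it is binding.
At p = 273: qd = 661 - 273 = 388 and qs = 3·273 - 619 = 200.
Producer surplus without the control is ½ · (320 - 619/3) · 341 = 116281/6.
With the ceiling, producers sell 200 units at 273, so PS = ½ · (273 - 619/3) · 200 = 20000/3.
Change in producer surplus = 20000/3 - 116281/6 = -12713.5.

-12713.5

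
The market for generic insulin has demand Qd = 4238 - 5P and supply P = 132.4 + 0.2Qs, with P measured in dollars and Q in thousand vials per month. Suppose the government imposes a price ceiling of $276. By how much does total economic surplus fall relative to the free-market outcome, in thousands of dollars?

228980

Rearranging supply gives Qs = 5P - 662. Setting quantity demanded equal to quantity supplied, 4238 - 5P = 5P - 662, gives P* = 490 and Q* = 1788.
Because the ceiling (276) lies below the market-clearing price, it is binding.
At P = 276: Qd = 4238 - 5·276 = 2858 and Qs = 5·276 - 662 = 718.
Quantity traded falls to 718. At Q = 718 the demand price is (4238 - 718)/5 = 704 and the supply price is (662 + 718)/5 = 276.
Deadweight loss = ½ · (704 - 276) · (1788 - 718) = ½ · 428 · 1070 = 228980.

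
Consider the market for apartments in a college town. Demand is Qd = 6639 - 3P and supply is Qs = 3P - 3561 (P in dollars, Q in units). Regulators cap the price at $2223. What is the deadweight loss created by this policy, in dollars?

0

Setting quantity demanded equal to quantity supplied, 6639 - 3P = 3P - 3561, gives P* = 1700 and Q* = 1539.
Since 2223 is above P* = 1700, the ceiling does not bind and the free-market outcome prevails.
Since the control does not bind, no trades are prevented and deadweight loss is zero.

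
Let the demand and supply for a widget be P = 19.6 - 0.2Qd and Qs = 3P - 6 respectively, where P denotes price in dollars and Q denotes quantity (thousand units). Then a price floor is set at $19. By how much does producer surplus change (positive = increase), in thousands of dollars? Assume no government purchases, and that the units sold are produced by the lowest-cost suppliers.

Rearranging demand gives Qd = 98 - 5P. Setting quantity demanded equal to quantity supplied, 98 - 5P = 3P - 6, gives P* = 13 and Q* = 33.
The floor of 19 is above the equilibrium price 13, so it binds.
At P = 19: Qd = 98 - 5·19 = 3 and Qs = 3·19 - 6 = 51.
Producer surplus without the control is ½ · (13 - 2) · 33 = 181.5.
With the floor, 3 units are sold at 19. The supply price at Q = 3 is 3, so PS = ½ · [(19 - 2) + (19 - 3)] · 3 = 49.5.
Change in producer surplus = 49.5 - 181.5 = -132.

-132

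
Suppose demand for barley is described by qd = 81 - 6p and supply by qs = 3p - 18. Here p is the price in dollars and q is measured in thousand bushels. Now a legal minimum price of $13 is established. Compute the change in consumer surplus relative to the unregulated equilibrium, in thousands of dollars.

In a free market, 81 - 6p = 3p - 18 gives the equilibrium p* = 11, q* = 15.
Because the floor (13) lies above the market-clearing price, it is binding.
At p = 13: qd = 81 - 6·13 = 3 and qs = 3·13 - 18 = 21.
Consumer surplus without the control is ½ · (13.5 - 11) · 15 = 18.75.
With the floor, consumers buy 3 units at 13, so CS = ½ · (13.5 - 13) · 3 = 0.75.
Change in consumer surplus = 0.75 - 18.75 = -18.

-18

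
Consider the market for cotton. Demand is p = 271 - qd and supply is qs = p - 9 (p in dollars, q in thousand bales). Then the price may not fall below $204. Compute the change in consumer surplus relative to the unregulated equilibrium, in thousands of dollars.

-6336

Rearranging demand gives qd = 271 - p. Without the control the market clears where 271 - p = p - 9, i.e. p* = 140 and q* = 131.
Since 204 > 140, the floor is binding.
At p = 204: qd = 271 - 204 = 67 and qs = 204 - 9 = 195.
Consumer surplus without the control is ½ · (271 - 140) · 131 = 8580.5.
With the floor, consumers buy 67 units at 204, so CS = ½ · (271 - 204) · 67 = 2244.5.
Change in consumer surplus = 2244.5 - 8580.5 = -6336.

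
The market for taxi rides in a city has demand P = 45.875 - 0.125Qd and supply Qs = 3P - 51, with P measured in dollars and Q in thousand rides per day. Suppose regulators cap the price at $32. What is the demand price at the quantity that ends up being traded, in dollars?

Rearranging demand gives Qd = 367 - 8P. Without the control the market clears where 367 - 8P = 3P - 51, i.e. P* = 38 and Q* = 63.
The ceiling of 32 is below the equilibrium price 38, so it binds.
At P = 32: Qd = 367 - 8·32 = 111 and Qs = 3·32 - 51 = 45.
Only 45 units reach the market. On the demand curve, the marginal buyer's willingness to pay at Q = 45 is (367 - 45)/8 = 40.25.

40.25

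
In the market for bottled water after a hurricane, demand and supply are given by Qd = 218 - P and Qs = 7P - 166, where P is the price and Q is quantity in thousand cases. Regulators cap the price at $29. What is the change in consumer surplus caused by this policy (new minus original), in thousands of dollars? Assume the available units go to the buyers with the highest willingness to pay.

-8141.5

Equilibrium: 218 - P = 7P - 166, so 384 = 8P and P* = 48, Q* = 170.
Because the ceiling (29) lies below the market-clearing price, it is binding.
At P = 29: Qd = 218 - 29 = 189 and Qs = 7·29 - 166 = 37.
Consumer surplus without the control is ½ · (218 - 48) · 170 = 14450.
With the ceiling, 37 units are sold at 29 (assume they go to the highest-value buyers). The demand price at Q = 37 is 181, so CS = ½ · [(218 - 29) + (181 - 29)] · 37 = 6308.5.
Change in consumer surplus = 6308.5 - 14450 = -8141.5.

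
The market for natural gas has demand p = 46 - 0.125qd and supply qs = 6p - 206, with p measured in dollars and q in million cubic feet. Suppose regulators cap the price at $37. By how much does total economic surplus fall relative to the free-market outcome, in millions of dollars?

Rearranging demand gives qd = 368 - 8p. Equilibrium: 368 - 8p = 6p - 206, so 574 = 14p and p* = 41, q* = 40.
Since 37 < 41, the ceiling is binding.
At p = 37: qd = 368 - 8·37 = 72 and qs = 6·37 - 206 = 16.
Quantity traded falls to 16. At q = 16 the demand price is (368 - 16)/8 = 44 and the supply price is (206 + 16)/6 = 37.
Deadweight loss = ½ · (44 - 37) · (40 - 16) = ½ · 7 · 24 = 84.

84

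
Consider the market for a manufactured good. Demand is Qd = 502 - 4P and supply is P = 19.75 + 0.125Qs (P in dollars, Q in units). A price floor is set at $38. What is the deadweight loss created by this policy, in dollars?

0

Rearranging supply gives Qs = 8P - 158. Setting quantity demanded equal to quantity supplied, 502 - 4P = 8P - 158, gives P* = 55 and Q* = 282.
The floor of 38 is below the equilibrium price 55, so it is not binding; the market clears at P* = 55, Q* = 282.
Since the control does not bind, no trades are prevented and deadweight loss is zero.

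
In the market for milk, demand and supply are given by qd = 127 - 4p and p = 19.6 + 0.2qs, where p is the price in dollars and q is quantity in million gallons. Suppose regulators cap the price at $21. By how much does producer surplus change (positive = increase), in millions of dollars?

-68

Rearranging supply gives qs = 5p - 98. In a free market, 127 - 4p = 5p - 98 gives the equilibrium p* = 25, q* = 27.
Because the ceiling (21) lies below the market-clearing price, it is binding.
At p = 21: qd = 127 - 4·21 = 43 and qs = 5·21 - 98 = 7.
Producer surplus without the control is ½ · (25 - 19.6) · 27 = 72.9.
With the ceiling, producers sell 7 units at 21, so PS = ½ · (21 - 19.6) · 7 = 4.9.
Change in producer surplus = 4.9 - 72.9 = -68.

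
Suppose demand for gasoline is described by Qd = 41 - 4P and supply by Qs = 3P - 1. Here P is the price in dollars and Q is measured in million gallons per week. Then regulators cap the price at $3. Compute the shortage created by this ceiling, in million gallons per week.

21

Equilibrium: 41 - 4P = 3P - 1, so 42 = 7P and P* = 6, Q* = 17.
Since 3 < 6, the ceiling is binding.
At P = 3: Qd = 41 - 4·3 = 29 and Qs = 3·3 - 1 = 8.
Shortage = Qd - Qs = 29 - 8 = 21.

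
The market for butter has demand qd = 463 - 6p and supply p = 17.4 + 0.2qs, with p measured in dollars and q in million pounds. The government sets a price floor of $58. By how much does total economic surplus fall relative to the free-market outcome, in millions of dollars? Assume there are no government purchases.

Rearranging supply gives qs = 5p - 87. Setting quantity demanded equal to quantity supplied, 463 - 6p = 5p - 87, gives p* = 50 and q* = 163.
The floor of 58 is above the equilibrium price 50, so it binds.
At p = 58: qd = 463 - 6·58 = 115 and qs = 5·58 - 87 = 203.
Quantity traded falls to 115. At q = 115 the demand price is (463 - 115)/6 = 58 and the supply price is (87 + 115)/5 = 40.4.
Deadweight loss = ½ · (58 - 40.4) · (163 - 115) = ½ · 17.6 · 48 = 422.4.

422.4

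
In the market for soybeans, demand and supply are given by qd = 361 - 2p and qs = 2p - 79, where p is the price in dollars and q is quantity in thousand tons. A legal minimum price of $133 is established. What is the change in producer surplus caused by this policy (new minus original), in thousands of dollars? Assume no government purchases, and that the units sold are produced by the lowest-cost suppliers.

Without the control the market clears where 361 - 2p = 2p - 79, i.e. p* = 110 and q* = 141.
Because the floor (133) lies above the market-clearing price, it is binding.
At p = 133: qd = 361 - 2·133 = 95 and qs = 2·133 - 79 = 187.
Producer surplus without the control is ½ · (110 - 39.5) · 141 = 4970.25.
With the floor, 95 units are sold at 133. The supply price at q = 95 is 87, so PS = ½ · [(133 - 39.5) + (133 - 87)] · 95 = 6626.25.
Change in producer surplus = 6626.25 - 4970.25 = 1656.

1656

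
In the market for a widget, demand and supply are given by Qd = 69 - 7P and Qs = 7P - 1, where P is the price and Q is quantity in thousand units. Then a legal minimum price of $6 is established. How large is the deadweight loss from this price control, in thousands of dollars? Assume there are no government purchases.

Equilibrium: 69 - 7P = 7P - 1, so 70 = 14P and P* = 5, Q* = 34.
Because the floor (6) lies above the market-clearing price, it is binding.
At P = 6: Qd = 69 - 7·6 = 27 and Qs = 7·6 - 1 = 41.
Quantity traded falls to 27. At Q = 27 the demand price is (69 - 27)/7 = 6 and the supply price is (1 + 27)/7 = 4.
Deadweight loss = ½ · (6 - 4) · (34 - 27) = ½ · 2 · 7 = 7.

7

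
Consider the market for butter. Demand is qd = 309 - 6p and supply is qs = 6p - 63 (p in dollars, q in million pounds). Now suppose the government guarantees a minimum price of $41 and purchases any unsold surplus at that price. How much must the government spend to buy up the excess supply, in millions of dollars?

4920

Equilibrium: 309 - 6p = 6p - 63, so 372 = 12p and p* = 31, q* = 123.
The floor of 41 is above the equilibrium price 31, so it binds.
At p = 41: qd = 309 - 6·41 = 63 and qs = 6·41 - 63 = 183.
Surplus = qs - qd = 120.
Government expenditure = surplus × support price = 120 × 41 = 4920.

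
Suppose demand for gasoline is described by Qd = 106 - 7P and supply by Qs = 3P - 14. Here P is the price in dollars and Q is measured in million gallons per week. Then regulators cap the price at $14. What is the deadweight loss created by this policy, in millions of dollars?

0

Equilibrium: 106 - 7P = 3P - 14, so 120 = 10P and P* = 12, Q* = 22.
The ceiling of 14 is above the equilibrium price 12, so it is not binding; the market clears at P* = 12, Q* = 22.
Since the control does not bind, no trades are prevented and deadweight loss is zero.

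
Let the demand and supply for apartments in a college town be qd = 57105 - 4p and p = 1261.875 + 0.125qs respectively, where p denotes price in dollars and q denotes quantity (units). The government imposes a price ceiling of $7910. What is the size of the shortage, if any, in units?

Rearranging supply gives qs = 8p - 10095. Equilibrium: 57105 - 4p = 8p - 10095, so 67200 = 12p and p* = 5600, q* = 34705.
Since 7910 is above p* = 5600, the ceiling does not bind and the free-market outcome prevails.
Since the control does not bind, there is no shortage.

0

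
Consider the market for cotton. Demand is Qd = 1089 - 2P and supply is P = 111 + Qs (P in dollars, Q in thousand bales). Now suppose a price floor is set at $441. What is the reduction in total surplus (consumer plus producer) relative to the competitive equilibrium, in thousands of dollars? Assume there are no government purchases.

5043

Rearranging supply gives Qs = P - 111. In a free market, 1089 - 2P = P - 111 gives the equilibrium P* = 400, Q* = 289.
Since 441 > 400, the floor is binding.
At P = 441: Qd = 1089 - 2·441 = 207 and Qs = 441 - 111 = 330.
Quantity traded falls to 207. At Q = 207 the demand price is (1089 - 207)/2 = 441 and the supply price is 111 + 207 = 318.
Deadweight loss = ½ · (441 - 318) · (289 - 207) = ½ · 123 · 82 = 5043.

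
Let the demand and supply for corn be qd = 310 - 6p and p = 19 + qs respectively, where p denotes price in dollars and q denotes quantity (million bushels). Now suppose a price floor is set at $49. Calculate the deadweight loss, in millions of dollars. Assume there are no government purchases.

Rearranging supply gives qs = p - 19. Equilibrium: 310 - 6p = p - 19, so 329 = 7p and p* = 47, q* = 28.
The floor of 49 is above the equilibrium price 47, so it binds.
At p = 49: qd = 310 - 6·49 = 16 and qs = 49 - 19 = 30.
Quantity traded falls to 16. At q = 16 the demand price is (310 - 16)/6 = 49 and the supply price is 19 + 16 = 35.
Deadweight loss = ½ · (49 - 35) · (28 - 16) = ½ · 14 · 12 = 84.

84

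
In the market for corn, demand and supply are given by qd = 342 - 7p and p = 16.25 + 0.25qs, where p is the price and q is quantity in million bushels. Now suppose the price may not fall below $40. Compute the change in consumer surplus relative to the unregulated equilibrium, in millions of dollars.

-217.5

Rearranging supply gives qs = 4p - 65. Setting quantity demanded equal to quantity supplied, 342 - 7p = 4p - 65, gives p* = 37 and q* = 83.
Since 40 > 37, the floor is binding.
At p = 40: qd = 342 - 7·40 = 62 and qs = 4·40 - 65 = 95.
Consumer surplus without the control is ½ · (342/7 - 37) · 83 = 6889/14.
With the floor, consumers buy 62 units at 40, so CS = ½ · (342/7 - 40) · 62 = 1922/7.
Change in consumer surplus = 1922/7 - 6889/14 = -217.5.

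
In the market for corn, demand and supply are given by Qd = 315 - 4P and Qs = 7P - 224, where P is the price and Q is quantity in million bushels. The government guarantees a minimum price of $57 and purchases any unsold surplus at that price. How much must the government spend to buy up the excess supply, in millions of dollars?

Setting quantity demanded equal to quantity supplied, 315 - 4P = 7P - 224, gives P* = 49 and Q* = 119.
Since 57 > 49, the floor is binding.
At P = 57: Qd = 315 - 4·57 = 87 and Qs = 7·57 - 224 = 175.
Surplus = Qs - Qd = 88.
Government expenditure = surplus × support price = 88 × 57 = 5016.

5016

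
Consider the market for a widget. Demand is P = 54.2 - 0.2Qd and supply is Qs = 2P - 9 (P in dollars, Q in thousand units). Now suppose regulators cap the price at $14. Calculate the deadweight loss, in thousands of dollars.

946.4

Rearranging demand gives Qd = 271 - 5P. Without the control the market clears where 271 - 5P = 2P - 9, i.e. P* = 40 and Q* = 71.
The ceiling of 14 is below the equilibrium price 40, so it binds.
At P = 14: Qd = 271 - 5·14 = 201 and Qs = 2·14 - 9 = 19.
Quantity traded falls to 19. At Q = 19 the demand price is (271 - 19)/5 = 50.4 and the supply price is (9 + 19)/2 = 14.
Deadweight loss = ½ · (50.4 - 14) · (71 - 19) = ½ · 36.4 · 52 = 946.4.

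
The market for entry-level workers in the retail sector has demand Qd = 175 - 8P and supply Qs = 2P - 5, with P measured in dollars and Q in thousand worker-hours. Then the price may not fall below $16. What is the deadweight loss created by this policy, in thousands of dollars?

In a free market, 175 - 8P = 2P - 5 gives the equilibrium P* = 18, Q* = 31.
Since 16 is below P* = 18, the floor does not bind and the free-market outcome prevails.
Since the control does not bind, no trades are prevented and deadweight loss is zero.

0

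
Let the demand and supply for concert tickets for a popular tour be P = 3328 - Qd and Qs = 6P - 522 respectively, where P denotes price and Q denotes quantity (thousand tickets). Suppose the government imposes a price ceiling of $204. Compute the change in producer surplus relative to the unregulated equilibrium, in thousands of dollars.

Rearranging demand gives Qd = 3328 - P. Setting quantity demanded equal to quantity supplied, 3328 - P = 6P - 522, gives P* = 550 and Q* = 2778.
The ceiling of 204 is below the equilibrium price 550, so it binds.
At P = 204: Qd = 3328 - 204 = 3124 and Qs = 6·204 - 522 = 702.
Producer surplus without the control is ½ · (550 - 87) · 2778 = 643107.
With the ceiling, producers sell 702 units at 204, so PS = ½ · (204 - 87) · 702 = 41067.
Change in producer surplus = 41067 - 643107 = -602040.

-602040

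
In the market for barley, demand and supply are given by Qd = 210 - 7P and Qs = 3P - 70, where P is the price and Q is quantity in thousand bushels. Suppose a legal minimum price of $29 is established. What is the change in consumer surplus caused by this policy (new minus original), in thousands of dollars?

-10.5

Setting quantity demanded equal to quantity supplied, 210 - 7P = 3P - 70, gives P* = 28 and Q* = 14.
Because the floor (29) lies above the market-clearing price, it is binding.
At P = 29: Qd = 210 - 7·29 = 7 and Qs = 3·29 - 70 = 17.
Consumer surplus without the control is ½ · (30 - 28) · 14 = 14.
With the floor, consumers buy 7 units at 29, so CS = ½ · (30 - 29) · 7 = 3.5.
Change in consumer surplus = 3.5 - 14 = -10.5.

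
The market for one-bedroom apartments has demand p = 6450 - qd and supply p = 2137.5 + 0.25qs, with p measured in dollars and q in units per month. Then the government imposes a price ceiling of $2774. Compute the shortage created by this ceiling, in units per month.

Rearranging demand gives qd = 6450 - p; rearranging supply gives qs = 4p - 8550. Setting quantity demanded equal to quantity supplied, 6450 - p = 4p - 8550, gives p* = 3000 and q* = 3450.
Because the ceiling (2774) lies below the market-clearing price, it is binding.
At p = 2774: qd = 6450 - 2774 = 3676 and qs = 4·2774 - 8550 = 2546.
Shortage = qd - qs = 3676 - 2546 = 1130.

1130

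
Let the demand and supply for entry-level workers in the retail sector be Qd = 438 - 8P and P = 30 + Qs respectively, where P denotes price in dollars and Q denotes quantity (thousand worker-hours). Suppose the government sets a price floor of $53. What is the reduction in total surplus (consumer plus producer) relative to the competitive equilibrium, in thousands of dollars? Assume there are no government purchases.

Rearranging supply gives Qs = P - 30. Without the control the market clears where 438 - 8P = P - 30, i.e. P* = 52 and Q* = 22.
Since 53 > 52, the floor is binding.
At P = 53: Qd = 438 - 8·53 = 14 and Qs = 53 - 30 = 23.
Quantity traded falls to 14. At Q = 14 the demand price is (438 - 14)/8 = 53 and the supply price is 30 + 14 = 44.
Deadweight loss = ½ · (53 - 44) · (22 - 14) = ½ · 9 · 8 = 36.

36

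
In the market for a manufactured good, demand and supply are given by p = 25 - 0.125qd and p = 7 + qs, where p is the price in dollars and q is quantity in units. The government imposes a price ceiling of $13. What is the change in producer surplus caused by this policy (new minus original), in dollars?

Rearranging demand gives qd = 200 - 8p; rearranging supply gives qs = p - 7. Setting quantity demanded equal to quantity supplied, 200 - 8p = p - 7, gives p* = 23 and q* = 16.
Since 13 < 23, the ceiling is binding.
At p = 13: qd = 200 - 8·13 = 96 and qs = 13 - 7 = 6.
Producer surplus without the control is ½ · (23 - 7) · 16 = 128.
With the ceiling, producers sell 6 units at 13, so PS = ½ · (13 - 7) · 6 = 18.
Change in producer surplus = 18 - 128 = -110.

-110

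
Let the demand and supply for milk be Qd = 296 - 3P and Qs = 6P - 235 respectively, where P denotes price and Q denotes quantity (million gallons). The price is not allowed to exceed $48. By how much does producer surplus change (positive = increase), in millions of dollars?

Setting quantity demanded equal to quantity supplied, 296 - 3P = 6P - 235, gives P* = 59 and Q* = 119.
Since 48 < 59, the ceiling is binding.
At P = 48: Qd = 296 - 3·48 = 152 and Qs = 6·48 - 235 = 53.
Producer surplus without the control is ½ · (59 - 235/6) · 119 = 14161/12.
With the ceiling, producers sell 53 units at 48, so PS = ½ · (48 - 235/6) · 53 = 2809/12.
Change in producer surplus = 2809/12 - 14161/12 = -946.

-946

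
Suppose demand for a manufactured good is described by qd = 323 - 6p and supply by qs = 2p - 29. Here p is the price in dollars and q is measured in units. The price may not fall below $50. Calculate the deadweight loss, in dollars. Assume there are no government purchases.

Without the control the market clears where 323 - 6p = 2p - 29, i.e. p* = 44 and q* = 59.
Because the floor (50) lies above the market-clearing price, it is binding.
At p = 50: qd = 323 - 6·50 = 23 and qs = 2·50 - 29 = 71.
Quantity traded falls to 23. At q = 23 the demand price is (323 - 23)/6 = 50 and the supply price is (29 + 23)/2 = 26.
Deadweight loss = ½ · (50 - 26) · (59 - 23) = ½ · 24 · 36 = 432.

432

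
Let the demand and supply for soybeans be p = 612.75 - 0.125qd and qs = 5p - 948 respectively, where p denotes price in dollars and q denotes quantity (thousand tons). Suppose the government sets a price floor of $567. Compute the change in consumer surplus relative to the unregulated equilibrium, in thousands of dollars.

-97578

Rearranging demand gives qd = 4902 - 8p. Equilibrium: 4902 - 8p = 5p - 948, so 5850 = 13p and p* = 450, q* = 1302.
Because the floor (567) lies above the market-clearing price, it is binding.
At p = 567: qd = 4902 - 8·567 = 366 and qs = 5·567 - 948 = 1887.
Consumer surplus without the control is ½ · (612.75 - 450) · 1302 = 105950.25.
With the floor, consumers buy 366 units at 567, so CS = ½ · (612.75 - 567) · 366 = 8372.25.
Change in consumer surplus = 8372.25 - 105950.25 = -97578.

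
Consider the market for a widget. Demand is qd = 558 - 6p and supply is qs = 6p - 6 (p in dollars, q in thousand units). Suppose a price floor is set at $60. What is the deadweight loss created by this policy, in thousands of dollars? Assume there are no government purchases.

Setting quantity demanded equal to quantity supplied, 558 - 6p = 6p - 6, gives p* = 47 and q* = 276.
The floor of 60 is above the equilibrium price 47, so it binds.
At p = 60: qd = 558 - 6·60 = 198 and qs = 6·60 - 6 = 354.
Quantity traded falls to 198. At q = 198 the demand price is (558 - 198)/6 = 60 and the supply price is (6 + 198)/6 = 34.
Deadweight loss = ½ · (60 - 34) · (276 - 198) = ½ · 26 · 78 = 1014.

1014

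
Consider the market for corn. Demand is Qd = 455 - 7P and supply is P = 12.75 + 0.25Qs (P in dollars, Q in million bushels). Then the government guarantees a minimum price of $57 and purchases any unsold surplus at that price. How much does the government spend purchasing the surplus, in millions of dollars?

6897

Rearranging supply gives Qs = 4P - 51. Without the control the market clears where 455 - 7P = 4P - 51, i.e. P* = 46 and Q* = 133.
Since 57 > 46, the floor is binding.
At P = 57: Qd = 455 - 7·57 = 56 and Qs = 4·57 - 51 = 177.
Surplus = Qs - Qd = 121.
Government expenditure = surplus × support price = 121 × 57 = 6897.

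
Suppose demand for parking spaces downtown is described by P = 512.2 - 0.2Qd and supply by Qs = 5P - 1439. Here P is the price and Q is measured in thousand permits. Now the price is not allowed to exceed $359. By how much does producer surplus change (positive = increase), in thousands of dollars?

-18798.5

Rearranging demand gives Qd = 2561 - 5P. Equilibrium: 2561 - 5P = 5P - 1439, so 4000 = 10P and P* = 400, Q* = 561.
Because the ceiling (359) lies below the market-clearing price, it is binding.
At P = 359: Qd = 2561 - 5·359 = 766 and Qs = 5·359 - 1439 = 356.
Producer surplus without the control is ½ · (400 - 287.8) · 561 = 31472.1.
With the ceiling, producers sell 356 units at 359, so PS = ½ · (359 - 287.8) · 356 = 12673.6.
Change in producer surplus = 12673.6 - 31472.1 = -18798.5.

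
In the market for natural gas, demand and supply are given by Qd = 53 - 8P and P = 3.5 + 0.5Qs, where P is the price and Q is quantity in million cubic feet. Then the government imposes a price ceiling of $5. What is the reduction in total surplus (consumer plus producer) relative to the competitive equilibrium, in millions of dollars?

Rearranging supply gives Qs = 2P - 7. Equilibrium: 53 - 8P = 2P - 7, so 60 = 10P and P* = 6, Q* = 5.
Since 5 < 6, the ceiling is binding.
At P = 5: Qd = 53 - 8·5 = 13 and Qs = 2·5 - 7 = 3.
Quantity traded falls to 3. At Q = 3 the demand price is (53 - 3)/8 = 6.25 and the supply price is (7 + 3)/2 = 5.
Deadweight loss = ½ · (6.25 - 5) · (5 - 3) = ½ · 1.25 · 2 = 1.25.

1.25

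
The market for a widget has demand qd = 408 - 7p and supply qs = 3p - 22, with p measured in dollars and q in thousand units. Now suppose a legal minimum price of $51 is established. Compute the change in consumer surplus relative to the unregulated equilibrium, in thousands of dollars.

Setting quantity demanded equal to quantity supplied, 408 - 7p = 3p - 22, gives p* = 43 and q* = 107.
Because the floor (51) lies above the market-clearing price, it is binding.
At p = 51: qd = 408 - 7·51 = 51 and qs = 3·51 - 22 = 131.
Consumer surplus without the control is ½ · (408/7 - 43) · 107 = 11449/14.
With the floor, consumers buy 51 units at 51, so CS = ½ · (408/7 - 51) · 51 = 2601/14.
Change in consumer surplus = 2601/14 - 11449/14 = -632.

-632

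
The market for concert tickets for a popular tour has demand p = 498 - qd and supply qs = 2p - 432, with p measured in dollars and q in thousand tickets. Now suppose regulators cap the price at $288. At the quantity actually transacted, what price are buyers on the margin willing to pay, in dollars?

354

Rearranging demand gives qd = 498 - p. Equilibrium: 498 - p = 2p - 432, so 930 = 3p and p* = 310, q* = 188.
The ceiling of 288 is below the equilibrium price 310, so it binds.
At p = 288: qd = 498 - 288 = 210 and qs = 2·288 - 432 = 144.
Only 144 units reach the market. On the demand curve, the marginal buyer's willingness to pay at q = 144 is (498 - 144) = 354.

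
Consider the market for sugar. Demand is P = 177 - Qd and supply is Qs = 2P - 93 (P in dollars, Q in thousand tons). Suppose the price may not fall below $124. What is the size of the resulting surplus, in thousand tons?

Rearranging demand gives Qd = 177 - P. Setting quantity demanded equal to quantity supplied, 177 - P = 2P - 93, gives P* = 90 and Q* = 87.
Since 124 > 90, the floor is binding.
At P = 124: Qd = 177 - 124 = 53 and Qs = 2·124 - 93 = 155.
Surplus = Qs - Qd = 155 - 53 = 102.

102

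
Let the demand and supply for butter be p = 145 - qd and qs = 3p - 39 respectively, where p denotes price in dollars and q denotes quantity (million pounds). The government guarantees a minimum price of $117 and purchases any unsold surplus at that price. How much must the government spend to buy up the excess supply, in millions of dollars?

33228

Rearranging demand gives qd = 145 - p. In a free market, 145 - p = 3p - 39 gives the equilibrium p* = 46, q* = 99.
Because the floor (117) lies above the market-clearing price, it is binding.
At p = 117: qd = 145 - 117 = 28 and qs = 3·117 - 39 = 312.
Surplus = qs - qd = 284.
Government expenditure = surplus × support price = 284 × 117 = 33228.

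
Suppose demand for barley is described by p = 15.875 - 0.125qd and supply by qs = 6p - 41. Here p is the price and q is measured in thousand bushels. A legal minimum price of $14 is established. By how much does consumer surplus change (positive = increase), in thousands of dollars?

-46

Rearranging demand gives qd = 127 - 8p. In a free market, 127 - 8p = 6p - 41 gives the equilibrium p* = 12, q* = 31.
Since 14 > 12, the floor is binding.
At p = 14: qd = 127 - 8·14 = 15 and qs = 6·14 - 41 = 43.
Consumer surplus without the control is ½ · (15.875 - 12) · 31 = 60.0625.
With the floor, consumers buy 15 units at 14, so CS = ½ · (15.875 - 14) · 15 = 14.0625.
Change in consumer surplus = 14.0625 - 60.0625 = -46.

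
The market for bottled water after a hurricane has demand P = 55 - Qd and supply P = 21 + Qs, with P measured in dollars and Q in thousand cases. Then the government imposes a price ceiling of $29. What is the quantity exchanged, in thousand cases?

Rearranging demand gives Qd = 55 - P; rearranging supply gives Qs = P - 21. Equilibrium: 55 - P = P - 21, so 76 = 2P and P* = 38, Q* = 17.
Because the ceiling (29) lies below the market-clearing price, it is binding.
At P = 29: Qd = 55 - 29 = 26 and Qs = 29 - 21 = 8.
The quantity actually transacted is the short side, supply: 8.

8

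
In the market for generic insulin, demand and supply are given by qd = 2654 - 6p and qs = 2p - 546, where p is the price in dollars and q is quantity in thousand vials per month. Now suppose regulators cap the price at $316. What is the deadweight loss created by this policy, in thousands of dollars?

9408

Setting quantity demanded equal to quantity supplied, 2654 - 6p = 2p - 546, gives p* = 400 and q* = 254.
The ceiling of 316 is below the equilibrium price 400, so it binds.
At p = 316: qd = 2654 - 6·316 = 758 and qs = 2·316 - 546 = 86.
Quantity traded falls to 86. At q = 86 the demand price is (2654 - 86)/6 = 428 and the supply price is (546 + 86)/2 = 316.
Deadweight loss = ½ · (428 - 316) · (254 - 86) = ½ · 112 · 168 = 9408.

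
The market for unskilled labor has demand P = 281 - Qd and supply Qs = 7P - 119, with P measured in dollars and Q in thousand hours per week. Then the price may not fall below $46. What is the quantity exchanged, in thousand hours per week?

Rearranging demand gives Qd = 281 - P. Equilibrium: 281 - P = 7P - 119, so 400 = 8P and P* = 50, Q* = 231.
The floor of 46 is below the equilibrium price 50, so it is not binding; the market clears at P* = 50, Q* = 231.

231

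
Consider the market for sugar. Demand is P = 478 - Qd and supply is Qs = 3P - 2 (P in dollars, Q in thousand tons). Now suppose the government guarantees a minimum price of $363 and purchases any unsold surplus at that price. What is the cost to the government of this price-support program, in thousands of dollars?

Rearranging demand gives Qd = 478 - P. Setting quantity demanded equal to quantity supplied, 478 - P = 3P - 2, gives P* = 120 and Q* = 358.
Because the floor (363) lies above the market-clearing price, it is binding.
At P = 363: Qd = 478 - 363 = 115 and Qs = 3·363 - 2 = 1087.
Surplus = Qs - Qd = 972.
Government expenditure = surplus × support price = 972 × 363 = 352836.

352836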